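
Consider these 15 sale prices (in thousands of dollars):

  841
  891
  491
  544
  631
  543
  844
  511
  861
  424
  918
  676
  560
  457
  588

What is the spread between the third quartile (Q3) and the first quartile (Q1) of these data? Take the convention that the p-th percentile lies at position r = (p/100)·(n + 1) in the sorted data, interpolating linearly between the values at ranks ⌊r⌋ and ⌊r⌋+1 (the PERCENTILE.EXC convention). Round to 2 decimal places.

Sorted: 424, 457, 491, 511, 543, 544, 560, 588, 631, 676, 841, 844, 861, 891, 918.
n = 15.
P25: r = 4 (integer) → 511.
P75: r = 12 (integer) → 844.
Difference: 844 − 511 = 333.

333.00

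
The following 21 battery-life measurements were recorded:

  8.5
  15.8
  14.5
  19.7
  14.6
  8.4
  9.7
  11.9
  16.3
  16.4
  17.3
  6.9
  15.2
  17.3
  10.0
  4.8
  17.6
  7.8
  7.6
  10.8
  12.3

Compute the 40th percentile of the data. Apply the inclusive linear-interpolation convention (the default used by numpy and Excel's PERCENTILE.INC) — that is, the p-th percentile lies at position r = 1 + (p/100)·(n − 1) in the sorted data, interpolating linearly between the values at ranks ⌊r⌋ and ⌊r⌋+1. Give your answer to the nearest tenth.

10.8

Sorted: 4.8, 6.9, 7.6, 7.8, 8.4, 8.5, 9.7, 10.0, 10.8, 11.9, 12.3, 14.5, 14.6, 15.2, 15.8, 16.3, 16.4, 17.3, 17.3, 17.6, 19.7.
n = 21.
r = 1 + (40/100)·(21 − 1) = 1 + 8 = 9.
r is an integer, so P40 is the value at rank 9: 10.8.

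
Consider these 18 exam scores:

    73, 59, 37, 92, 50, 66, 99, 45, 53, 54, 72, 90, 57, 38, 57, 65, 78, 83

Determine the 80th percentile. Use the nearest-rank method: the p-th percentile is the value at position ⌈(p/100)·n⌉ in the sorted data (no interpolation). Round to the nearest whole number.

Sorted: 37, 38, 45, 50, 53, 54, 57, 57, 59, 65, 66, 72, 73, 78, 83, 90, 92, 99.
n = 18.
Position = ⌈80/100 · 18⌉ = ⌈14.4⌉ = 15.
The value at rank 15 is 83.

83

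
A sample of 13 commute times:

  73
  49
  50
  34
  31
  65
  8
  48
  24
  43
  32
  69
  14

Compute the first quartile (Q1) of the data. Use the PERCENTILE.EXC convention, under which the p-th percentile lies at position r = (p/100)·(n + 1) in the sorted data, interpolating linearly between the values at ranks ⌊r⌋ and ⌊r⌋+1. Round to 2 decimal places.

27.50

Sorted: 8, 14, 24, 31, 32, 34, 43, 48, 49, 50, 65, 69, 73.
n = 13.
r = (25/100)·(13 + 1) = 3.5.
Rank 3 is 24 and rank 4 is 31.
Interpolate: 24 + 0.5·(31 − 24) = 24 + 0.5·7 = 27.5.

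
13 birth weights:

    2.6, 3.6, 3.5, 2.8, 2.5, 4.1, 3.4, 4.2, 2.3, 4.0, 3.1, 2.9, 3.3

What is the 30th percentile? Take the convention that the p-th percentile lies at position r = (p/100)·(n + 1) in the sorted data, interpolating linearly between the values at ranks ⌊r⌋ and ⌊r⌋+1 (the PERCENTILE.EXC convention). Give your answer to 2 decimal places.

Sorted: 2.3, 2.5, 2.6, 2.8, 2.9, 3.1, 3.3, 3.4, 3.5, 3.6, 4.0, 4.1, 4.2.
n = 13.
r = (30/100)·(13 + 1) = 4.2.
Rank 4 is 2.8 and rank 5 is 2.9.
Interpolate: 2.8 + 0.2·(2.9 − 2.8) = 2.8 + 0.2·0.1 = 2.82.

2.82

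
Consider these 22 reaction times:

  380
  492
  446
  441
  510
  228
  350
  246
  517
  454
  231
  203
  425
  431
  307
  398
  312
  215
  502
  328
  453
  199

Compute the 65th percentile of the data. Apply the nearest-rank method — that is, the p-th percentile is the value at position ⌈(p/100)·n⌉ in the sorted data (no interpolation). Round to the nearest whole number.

Sorted: 199, 203, 215, 228, 231, 246, 307, 312, 328, 350, 380, 398, 425, 431, 441, 446, 453, 454, 492, 502, 510, 517.
n = 22.
Position = ⌈65/100 · 22⌉ = ⌈14.3⌉ = 15.
The value at rank 15 is 441.

441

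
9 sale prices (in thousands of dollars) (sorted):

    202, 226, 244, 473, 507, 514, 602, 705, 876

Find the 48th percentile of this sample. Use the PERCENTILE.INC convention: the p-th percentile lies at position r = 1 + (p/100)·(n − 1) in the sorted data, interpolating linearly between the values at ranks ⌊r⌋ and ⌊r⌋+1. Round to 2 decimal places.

501.56

n = 9.
r = 1 + (48/100)·(9 − 1) = 1 + 3.84 = 4.84.
Rank 4 is 473 and rank 5 is 507.
Interpolate: 473 + 0.84·(507 − 473) = 473 + 0.84·34 = 501.56.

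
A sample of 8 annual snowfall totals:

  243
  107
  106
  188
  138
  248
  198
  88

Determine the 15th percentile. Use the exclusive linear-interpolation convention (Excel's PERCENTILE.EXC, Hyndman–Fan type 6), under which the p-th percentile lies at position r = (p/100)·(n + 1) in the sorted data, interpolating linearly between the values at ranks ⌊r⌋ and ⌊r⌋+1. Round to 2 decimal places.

94.30

Sorted: 88, 106, 107, 138, 188, 198, 243, 248.
n = 8.
r = (15/100)·(8 + 1) = 1.35.
Rank 1 is 88 and rank 2 is 106.
Interpolate: 88 + 0.35·(106 − 88) = 88 + 0.35·18 = 94.3.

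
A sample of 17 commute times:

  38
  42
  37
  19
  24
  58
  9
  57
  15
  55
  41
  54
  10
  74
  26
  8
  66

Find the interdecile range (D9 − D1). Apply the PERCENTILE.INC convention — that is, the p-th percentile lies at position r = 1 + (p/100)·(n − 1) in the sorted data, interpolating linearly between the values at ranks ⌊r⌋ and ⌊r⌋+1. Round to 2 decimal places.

51.60

Sorted: 8, 9, 10, 15, 19, 24, 26, 37, 38, 41, 42, 54, 55, 57, 58, 66, 74.
n = 17.
P10: r = 2.6; ranks 2–3 are 9, 10; interpolating gives 9.6.
P90: r = 15.4; ranks 15–16 are 58, 66; interpolating gives 61.2.
Difference: 61.2 − 9.6 = 51.6.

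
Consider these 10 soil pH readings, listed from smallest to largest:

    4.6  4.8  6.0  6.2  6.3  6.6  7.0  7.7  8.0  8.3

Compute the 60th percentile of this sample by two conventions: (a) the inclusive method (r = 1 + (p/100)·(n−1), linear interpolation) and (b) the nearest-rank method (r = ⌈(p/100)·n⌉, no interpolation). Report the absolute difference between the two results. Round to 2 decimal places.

n = 10.
(a) r = 6.4; between ranks 6 (6.6) and 7 (7.0): 6.76.
(b) the nearest-rank method: rank 6 → 6.6.
|6.76 − 6.6| = 0.16.

0.16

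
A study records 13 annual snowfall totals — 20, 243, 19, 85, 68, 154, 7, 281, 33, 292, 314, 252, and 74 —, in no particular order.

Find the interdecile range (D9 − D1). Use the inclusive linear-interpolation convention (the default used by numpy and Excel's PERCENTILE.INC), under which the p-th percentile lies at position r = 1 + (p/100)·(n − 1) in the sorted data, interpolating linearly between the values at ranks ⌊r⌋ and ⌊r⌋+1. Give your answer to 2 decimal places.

270.60

Sorted: 7, 19, 20, 33, 68, 74, 85, 154, 243, 252, 281, 292, 314.
n = 13.
P10: r = 2.2; ranks 2–3 are 19, 20; interpolating gives 19.2.
P90: r = 11.8; ranks 11–12 are 281, 292; interpolating gives 289.8.
Difference: 289.8 − 19.2 = 270.6.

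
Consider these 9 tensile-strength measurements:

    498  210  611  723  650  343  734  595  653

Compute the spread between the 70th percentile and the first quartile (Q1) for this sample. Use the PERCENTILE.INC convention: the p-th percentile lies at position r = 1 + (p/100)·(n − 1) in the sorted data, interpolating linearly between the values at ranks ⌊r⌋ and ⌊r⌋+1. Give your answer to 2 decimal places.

Sorted: 210, 343, 498, 595, 611, 650, 653, 723, 734.
n = 9.
P25: r = 3 (integer) → 498.
P70: r = 6.6; ranks 6–7 are 650, 653; interpolating gives 651.8.
Difference: 651.8 − 498 = 153.8.

153.80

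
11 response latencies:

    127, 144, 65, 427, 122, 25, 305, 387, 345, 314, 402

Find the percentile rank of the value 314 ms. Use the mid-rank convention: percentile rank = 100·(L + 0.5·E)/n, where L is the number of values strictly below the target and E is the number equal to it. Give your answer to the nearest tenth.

59.1

Sorted: 25, 65, 122, 127, 144, 305, 314, 345, 387, 402, 427.
Count below 314: L = 6; count equal: E = 1; n = 11.
Percentile rank = 100·(6 + 0.5·1)/11 = 100·6.5/11 = 59.09.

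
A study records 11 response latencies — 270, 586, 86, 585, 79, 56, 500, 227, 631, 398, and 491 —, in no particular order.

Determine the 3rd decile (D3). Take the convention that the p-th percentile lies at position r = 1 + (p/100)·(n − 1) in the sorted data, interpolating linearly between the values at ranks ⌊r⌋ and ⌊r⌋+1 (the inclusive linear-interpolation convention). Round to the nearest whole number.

Sorted: 56, 79, 86, 227, 270, 398, 491, 500, 585, 586, 631.
n = 11.
r = 1 + (30/100)·(11 − 1) = 1 + 3 = 4.
r is an integer, so P30 is the value at rank 4: 227.

227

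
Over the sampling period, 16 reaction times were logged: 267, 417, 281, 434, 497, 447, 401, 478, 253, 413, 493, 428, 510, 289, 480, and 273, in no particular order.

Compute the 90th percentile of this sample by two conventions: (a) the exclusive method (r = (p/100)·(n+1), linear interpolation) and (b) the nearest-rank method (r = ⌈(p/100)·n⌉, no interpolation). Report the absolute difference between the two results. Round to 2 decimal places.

Sorted: 253, 267, 273, 281, 289, 401, 413, 417, 428, 434, 447, 478, 480, 493, 497, 510.
n = 16.
(a) r = 15.3; between ranks 15 (497) and 16 (510): 500.9.
(b) the nearest-rank method: rank 15 → 497.
|500.9 − 497| = 3.9.

3.90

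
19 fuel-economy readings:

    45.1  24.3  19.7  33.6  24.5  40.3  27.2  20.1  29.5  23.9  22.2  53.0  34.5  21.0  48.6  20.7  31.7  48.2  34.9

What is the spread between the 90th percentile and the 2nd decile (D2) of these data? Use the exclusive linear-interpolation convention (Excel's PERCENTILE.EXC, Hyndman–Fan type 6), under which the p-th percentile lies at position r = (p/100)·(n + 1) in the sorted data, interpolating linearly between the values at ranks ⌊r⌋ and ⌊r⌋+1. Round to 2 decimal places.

Sorted: 19.7, 20.1, 20.7, 21.0, 22.2, 23.9, 24.3, 24.5, 27.2, 29.5, 31.7, 33.6, 34.5, 34.9, 40.3, 45.1, 48.2, 48.6, 53.0.
n = 19.
P20: r = 4 (integer) → 21.
P90: r = 18 (integer) → 48.6.
Difference: 48.6 − 21 = 27.6.

27.60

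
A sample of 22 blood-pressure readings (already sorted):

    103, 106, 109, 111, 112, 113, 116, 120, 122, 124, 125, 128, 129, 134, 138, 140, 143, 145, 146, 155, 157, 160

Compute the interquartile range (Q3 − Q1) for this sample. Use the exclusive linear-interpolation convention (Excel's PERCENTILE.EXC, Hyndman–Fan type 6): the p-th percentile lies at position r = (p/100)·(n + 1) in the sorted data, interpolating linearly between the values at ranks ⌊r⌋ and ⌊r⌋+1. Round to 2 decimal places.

n = 22.
P25: r = 5.75; ranks 5–6 are 112, 113; interpolating gives 112.75.
P75: r = 17.25; ranks 17–18 are 143, 145; interpolating gives 143.5.
Difference: 143.5 − 112.75 = 30.75.

30.75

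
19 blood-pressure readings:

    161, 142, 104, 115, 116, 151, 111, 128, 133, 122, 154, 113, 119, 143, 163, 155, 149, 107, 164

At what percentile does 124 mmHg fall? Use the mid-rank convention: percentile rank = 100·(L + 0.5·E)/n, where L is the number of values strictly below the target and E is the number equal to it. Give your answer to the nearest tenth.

Sorted: 104, 107, 111, 113, 115, 116, 119, 122, 128, 133, 142, 143, 149, 151, 154, 155, 161, 163, 164.
Count below 124: L = 8; count equal: E = 0; n = 19.
Percentile rank = 100·(8 + 0.5·0)/19 = 100·8/19 = 42.11.

42.1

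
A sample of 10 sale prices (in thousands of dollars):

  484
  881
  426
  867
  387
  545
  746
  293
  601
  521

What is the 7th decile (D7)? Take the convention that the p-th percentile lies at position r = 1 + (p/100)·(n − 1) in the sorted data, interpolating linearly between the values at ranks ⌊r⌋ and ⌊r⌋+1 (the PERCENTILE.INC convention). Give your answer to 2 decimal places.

644.50

Sorted: 293, 387, 426, 484, 521, 545, 601, 746, 867, 881.
n = 10.
r = 1 + (70/100)·(10 − 1) = 1 + 6.3 = 7.3.
Rank 7 is 601 and rank 8 is 746.
Interpolate: 601 + 0.3·(746 − 601) = 601 + 0.3·145 = 644.5.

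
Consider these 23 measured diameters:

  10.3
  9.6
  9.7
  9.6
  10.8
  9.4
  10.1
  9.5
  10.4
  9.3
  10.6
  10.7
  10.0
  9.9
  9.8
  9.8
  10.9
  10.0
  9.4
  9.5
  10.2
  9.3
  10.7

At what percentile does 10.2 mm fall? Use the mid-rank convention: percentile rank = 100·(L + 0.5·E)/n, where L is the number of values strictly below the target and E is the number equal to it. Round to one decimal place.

Sorted: 9.3, 9.3, 9.4, 9.4, 9.5, 9.5, 9.6, 9.6, 9.7, 9.8, 9.8, 9.9, 10.0, 10.0, 10.1, 10.2, 10.3, 10.4, 10.6, 10.7, 10.7, 10.8, 10.9.
Count below 10.2: L = 15; count equal: E = 1; n = 23.
Percentile rank = 100·(15 + 0.5·1)/23 = 100·15.5/23 = 67.39.

67.4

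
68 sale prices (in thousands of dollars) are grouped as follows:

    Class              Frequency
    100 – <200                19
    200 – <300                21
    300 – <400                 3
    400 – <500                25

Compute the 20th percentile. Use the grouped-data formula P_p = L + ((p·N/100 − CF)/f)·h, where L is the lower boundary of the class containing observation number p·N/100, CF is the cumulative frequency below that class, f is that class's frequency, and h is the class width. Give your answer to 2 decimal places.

171.58

N = 68; target position k = 20/100 · 68 = 13.6.
Cumulative frequencies: 19, 40, 43, 68.
Observation 13.6 falls in the class 100 – <200.
L = 100, CF = 0, f = 19, h = 100.
P20 = 100 + ((13.6 − 0)/19)·100 = 100 + 71.5789 = 171.579.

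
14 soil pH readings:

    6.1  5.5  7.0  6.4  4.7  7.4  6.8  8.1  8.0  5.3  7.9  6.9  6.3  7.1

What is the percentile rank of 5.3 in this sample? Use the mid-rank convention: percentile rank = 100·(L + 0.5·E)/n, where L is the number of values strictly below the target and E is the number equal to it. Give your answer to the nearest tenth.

10.7

Sorted: 4.7, 5.3, 5.5, 6.1, 6.3, 6.4, 6.8, 6.9, 7.0, 7.1, 7.4, 7.9, 8.0, 8.1.
Count below 5.3: L = 1; count equal: E = 1; n = 14.
Percentile rank = 100·(1 + 0.5·1)/14 = 100·1.5/14 = 10.71.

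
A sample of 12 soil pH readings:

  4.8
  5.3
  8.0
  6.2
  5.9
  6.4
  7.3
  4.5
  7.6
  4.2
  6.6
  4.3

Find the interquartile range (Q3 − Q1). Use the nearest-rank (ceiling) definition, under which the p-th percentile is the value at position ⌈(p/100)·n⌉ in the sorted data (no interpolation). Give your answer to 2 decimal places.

2.10

Sorted: 4.2, 4.3, 4.5, 4.8, 5.3, 5.9, 6.2, 6.4, 6.6, 7.3, 7.6, 8.0.
n = 12.
P25: rank ⌈25/100·12⌉ = 3 → 4.5.
P75: rank ⌈75/100·12⌉ = 9 → 6.6.
Difference: 6.6 − 4.5 = 2.1.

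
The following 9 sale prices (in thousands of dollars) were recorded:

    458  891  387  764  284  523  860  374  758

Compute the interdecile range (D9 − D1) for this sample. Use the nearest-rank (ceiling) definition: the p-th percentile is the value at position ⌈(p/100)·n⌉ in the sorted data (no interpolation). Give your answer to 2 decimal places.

607.00

Sorted: 284, 374, 387, 458, 523, 758, 764, 860, 891.
n = 9.
P10: rank ⌈10/100·9⌉ = 1 → 284.
P90: rank ⌈90/100·9⌉ = 9 → 891.
Difference: 891 − 284 = 607.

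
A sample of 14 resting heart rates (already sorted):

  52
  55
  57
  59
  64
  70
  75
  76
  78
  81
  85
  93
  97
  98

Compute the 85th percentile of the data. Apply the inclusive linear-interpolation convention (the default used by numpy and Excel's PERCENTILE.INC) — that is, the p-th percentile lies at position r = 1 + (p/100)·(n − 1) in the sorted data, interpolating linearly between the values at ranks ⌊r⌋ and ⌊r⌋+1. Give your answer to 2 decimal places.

n = 14.
r = 1 + (85/100)·(14 − 1) = 1 + 11.05 = 12.05.
Rank 12 is 93 and rank 13 is 97.
Interpolate: 93 + 0.05·(97 − 93) = 93 + 0.05·4 = 93.2.

93.20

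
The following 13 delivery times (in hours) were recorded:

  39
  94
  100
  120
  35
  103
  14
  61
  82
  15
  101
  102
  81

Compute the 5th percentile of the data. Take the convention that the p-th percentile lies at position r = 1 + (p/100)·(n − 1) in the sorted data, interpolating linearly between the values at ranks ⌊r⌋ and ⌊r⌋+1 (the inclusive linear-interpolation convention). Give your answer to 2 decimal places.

14.60

Sorted: 14, 15, 35, 39, 61, 81, 82, 94, 100, 101, 102, 103, 120.
n = 13.
r = 1 + (5/100)·(13 − 1) = 1 + 0.6 = 1.6.
Rank 1 is 14 and rank 2 is 15.
Interpolate: 14 + 0.6·(15 − 14) = 14 + 0.6·1 = 14.6.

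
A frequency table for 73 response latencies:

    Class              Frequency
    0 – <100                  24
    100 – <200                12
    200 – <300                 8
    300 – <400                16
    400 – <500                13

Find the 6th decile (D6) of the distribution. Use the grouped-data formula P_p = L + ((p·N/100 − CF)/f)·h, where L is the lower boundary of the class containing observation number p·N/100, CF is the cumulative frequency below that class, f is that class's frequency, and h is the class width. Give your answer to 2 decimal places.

297.50

N = 73; target position k = 60/100 · 73 = 43.8.
Cumulative frequencies: 24, 36, 44, 60, 73.
Observation 43.8 falls in the class 200 – <300.
L = 200, CF = 36, f = 8, h = 100.
P60 = 200 + ((43.8 − 36)/8)·100 = 200 + 97.5 = 297.5.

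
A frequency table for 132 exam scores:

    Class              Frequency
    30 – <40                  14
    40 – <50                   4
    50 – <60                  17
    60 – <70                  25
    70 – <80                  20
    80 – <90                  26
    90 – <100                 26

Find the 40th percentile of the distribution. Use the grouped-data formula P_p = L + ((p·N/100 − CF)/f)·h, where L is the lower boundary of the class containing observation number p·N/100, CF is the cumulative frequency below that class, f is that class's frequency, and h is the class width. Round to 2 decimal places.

67.12

N = 132; target position k = 40/100 · 132 = 52.8.
Cumulative frequencies: 14, 18, 35, 60, 80, 106, 132.
Observation 52.8 falls in the class 60 – <70.
L = 60, CF = 35, f = 25, h = 10.
P40 = 60 + ((52.8 − 35)/25)·10 = 60 + 7.12 = 67.12.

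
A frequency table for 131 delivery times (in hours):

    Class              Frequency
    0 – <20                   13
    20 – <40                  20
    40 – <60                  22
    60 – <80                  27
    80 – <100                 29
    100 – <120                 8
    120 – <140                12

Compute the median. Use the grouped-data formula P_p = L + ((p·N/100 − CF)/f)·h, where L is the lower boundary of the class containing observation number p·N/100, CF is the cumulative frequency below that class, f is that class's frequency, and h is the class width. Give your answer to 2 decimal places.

N = 131; target position k = 50/100 · 131 = 65.5.
Cumulative frequencies: 13, 33, 55, 82, 111, 119, 131.
Observation 65.5 falls in the class 60 – <80.
L = 60, CF = 55, f = 27, h = 20.
P50 = 60 + ((65.5 − 55)/27)·20 = 60 + 7.77778 = 67.7778.

67.78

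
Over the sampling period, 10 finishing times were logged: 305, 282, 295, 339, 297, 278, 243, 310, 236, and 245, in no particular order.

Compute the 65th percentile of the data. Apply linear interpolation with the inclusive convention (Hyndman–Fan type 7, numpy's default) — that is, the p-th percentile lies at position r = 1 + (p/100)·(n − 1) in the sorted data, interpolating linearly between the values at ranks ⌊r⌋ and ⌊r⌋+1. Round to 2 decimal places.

296.70

Sorted: 236, 243, 245, 278, 282, 295, 297, 305, 310, 339.
n = 10.
r = 1 + (65/100)·(10 − 1) = 1 + 5.85 = 6.85.
Rank 6 is 295 and rank 7 is 297.
Interpolate: 295 + 0.85·(297 − 295) = 295 + 0.85·2 = 296.7.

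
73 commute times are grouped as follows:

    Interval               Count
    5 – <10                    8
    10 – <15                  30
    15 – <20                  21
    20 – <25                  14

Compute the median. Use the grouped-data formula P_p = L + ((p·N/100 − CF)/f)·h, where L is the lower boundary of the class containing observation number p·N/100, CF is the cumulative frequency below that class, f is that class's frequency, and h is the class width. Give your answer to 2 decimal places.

N = 73; target position k = 50/100 · 73 = 36.5.
Cumulative frequencies: 8, 38, 59, 73.
Observation 36.5 falls in the class 10 – <15.
L = 10, CF = 8, f = 30, h = 5.
P50 = 10 + ((36.5 − 8)/30)·5 = 10 + 4.75 = 14.75.

14.75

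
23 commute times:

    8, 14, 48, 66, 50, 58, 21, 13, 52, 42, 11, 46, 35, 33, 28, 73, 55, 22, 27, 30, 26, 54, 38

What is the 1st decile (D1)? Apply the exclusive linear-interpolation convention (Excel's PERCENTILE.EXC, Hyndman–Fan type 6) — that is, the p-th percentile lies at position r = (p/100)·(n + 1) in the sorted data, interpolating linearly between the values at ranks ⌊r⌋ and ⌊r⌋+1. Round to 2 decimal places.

Sorted: 8, 11, 13, 14, 21, 22, 26, 27, 28, 30, 33, 35, 38, 42, 46, 48, 50, 52, 54, 55, 58, 66, 73.
n = 23.
r = (10/100)·(23 + 1) = 2.4.
Rank 2 is 11 and rank 3 is 13.
Interpolate: 11 + 0.4·(13 − 11) = 11 + 0.4·2 = 11.8.

11.80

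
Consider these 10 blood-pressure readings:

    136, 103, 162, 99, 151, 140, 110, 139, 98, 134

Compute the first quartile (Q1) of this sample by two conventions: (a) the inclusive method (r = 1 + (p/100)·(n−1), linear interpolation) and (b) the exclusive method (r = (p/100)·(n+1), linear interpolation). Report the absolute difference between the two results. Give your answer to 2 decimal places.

2.75

Sorted: 98, 99, 103, 110, 134, 136, 139, 140, 151, 162.
n = 10.
(a) r = 3.25; between ranks 3 (103) and 4 (110): 104.75.
(b) r = 2.75; between ranks 2 (99) and 3 (103): 102.
|104.75 − 102| = 2.75.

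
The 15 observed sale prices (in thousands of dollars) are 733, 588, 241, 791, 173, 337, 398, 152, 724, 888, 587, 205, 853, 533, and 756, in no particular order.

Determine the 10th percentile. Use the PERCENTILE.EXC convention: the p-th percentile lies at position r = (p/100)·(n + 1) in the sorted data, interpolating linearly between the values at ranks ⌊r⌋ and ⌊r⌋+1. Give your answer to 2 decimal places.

Sorted: 152, 173, 205, 241, 337, 398, 533, 587, 588, 724, 733, 756, 791, 853, 888.
n = 15.
r = (10/100)·(15 + 1) = 1.6.
Rank 1 is 152 and rank 2 is 173.
Interpolate: 152 + 0.6·(173 − 152) = 152 + 0.6·21 = 164.6.

164.60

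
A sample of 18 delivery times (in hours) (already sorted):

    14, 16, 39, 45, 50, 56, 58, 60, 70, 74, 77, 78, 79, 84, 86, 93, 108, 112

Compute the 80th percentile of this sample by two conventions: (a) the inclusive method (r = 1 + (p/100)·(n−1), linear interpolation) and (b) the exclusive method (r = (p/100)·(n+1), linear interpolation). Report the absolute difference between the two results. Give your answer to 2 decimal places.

n = 18.
(a) r = 14.6; between ranks 14 (84) and 15 (86): 85.2.
(b) r = 15.2; between ranks 15 (86) and 16 (93): 87.4.
|85.2 − 87.4| = 2.2.

2.20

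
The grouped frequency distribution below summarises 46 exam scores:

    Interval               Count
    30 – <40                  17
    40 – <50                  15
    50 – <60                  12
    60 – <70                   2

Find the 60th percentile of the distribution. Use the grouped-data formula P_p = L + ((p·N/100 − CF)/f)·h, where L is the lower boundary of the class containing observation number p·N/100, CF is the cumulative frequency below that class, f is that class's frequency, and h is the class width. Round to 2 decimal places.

N = 46; target position k = 60/100 · 46 = 27.6.
Cumulative frequencies: 17, 32, 44, 46.
Observation 27.6 falls in the class 40 – <50.
L = 40, CF = 17, f = 15, h = 10.
P60 = 40 + ((27.6 − 17)/15)·10 = 40 + 7.06667 = 47.0667.

47.07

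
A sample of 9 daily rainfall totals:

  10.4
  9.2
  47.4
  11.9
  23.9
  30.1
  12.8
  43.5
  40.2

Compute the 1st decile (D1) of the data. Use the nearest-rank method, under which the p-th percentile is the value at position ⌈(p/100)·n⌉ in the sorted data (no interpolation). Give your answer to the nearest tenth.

Sorted: 9.2, 10.4, 11.9, 12.8, 23.9, 30.1, 40.2, 43.5, 47.4.
n = 9.
Position = ⌈10/100 · 9⌉ = ⌈0.9⌉ = 1.
The value at rank 1 is 9.2.

9.2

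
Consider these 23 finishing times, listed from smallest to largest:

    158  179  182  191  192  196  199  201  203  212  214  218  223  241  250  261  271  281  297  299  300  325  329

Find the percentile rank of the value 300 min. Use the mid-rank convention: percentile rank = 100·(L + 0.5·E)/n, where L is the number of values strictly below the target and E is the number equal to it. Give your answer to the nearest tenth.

Count below 300: L = 20; count equal: E = 1; n = 23.
Percentile rank = 100·(20 + 0.5·1)/23 = 100·20.5/23 = 89.13.

89.1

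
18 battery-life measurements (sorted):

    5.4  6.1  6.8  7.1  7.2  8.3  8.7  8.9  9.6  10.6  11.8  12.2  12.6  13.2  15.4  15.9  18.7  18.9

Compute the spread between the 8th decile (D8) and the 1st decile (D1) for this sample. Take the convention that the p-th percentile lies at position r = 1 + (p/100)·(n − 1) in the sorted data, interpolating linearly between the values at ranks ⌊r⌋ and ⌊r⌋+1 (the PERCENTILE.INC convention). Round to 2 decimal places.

7.93

n = 18.
P10: r = 2.7; ranks 2–3 are 6.1, 6.8; interpolating gives 6.59.
P80: r = 14.6; ranks 14–15 are 13.2, 15.4; interpolating gives 14.52.
Difference: 14.52 − 6.59 = 7.93.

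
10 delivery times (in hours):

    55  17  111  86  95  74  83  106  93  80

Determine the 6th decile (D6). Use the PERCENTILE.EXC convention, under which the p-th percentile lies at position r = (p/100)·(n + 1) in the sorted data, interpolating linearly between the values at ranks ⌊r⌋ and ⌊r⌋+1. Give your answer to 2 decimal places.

Sorted: 17, 55, 74, 80, 83, 86, 93, 95, 106, 111.
n = 10.
r = (60/100)·(10 + 1) = 6.6.
Rank 6 is 86 and rank 7 is 93.
Interpolate: 86 + 0.6·(93 − 86) = 86 + 0.6·7 = 90.2.

90.20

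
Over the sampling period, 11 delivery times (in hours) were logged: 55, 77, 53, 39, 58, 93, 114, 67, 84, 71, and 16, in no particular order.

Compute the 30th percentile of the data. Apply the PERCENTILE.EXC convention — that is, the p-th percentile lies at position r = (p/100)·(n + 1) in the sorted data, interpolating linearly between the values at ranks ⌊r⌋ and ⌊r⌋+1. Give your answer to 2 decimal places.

54.20

Sorted: 16, 39, 53, 55, 58, 67, 71, 77, 84, 93, 114.
n = 11.
r = (30/100)·(11 + 1) = 3.6.
Rank 3 is 53 and rank 4 is 55.
Interpolate: 53 + 0.6·(55 − 53) = 53 + 0.6·2 = 54.2.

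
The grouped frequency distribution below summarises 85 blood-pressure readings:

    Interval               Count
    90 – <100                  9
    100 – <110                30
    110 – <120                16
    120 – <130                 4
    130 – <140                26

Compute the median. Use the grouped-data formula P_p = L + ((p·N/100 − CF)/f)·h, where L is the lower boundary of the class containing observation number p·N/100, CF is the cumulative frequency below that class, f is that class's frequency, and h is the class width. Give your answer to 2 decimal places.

112.19

N = 85; target position k = 50/100 · 85 = 42.5.
Cumulative frequencies: 9, 39, 55, 59, 85.
Observation 42.5 falls in the class 110 – <120.
L = 110, CF = 39, f = 16, h = 10.
P50 = 110 + ((42.5 − 39)/16)·10 = 110 + 2.1875 = 112.188.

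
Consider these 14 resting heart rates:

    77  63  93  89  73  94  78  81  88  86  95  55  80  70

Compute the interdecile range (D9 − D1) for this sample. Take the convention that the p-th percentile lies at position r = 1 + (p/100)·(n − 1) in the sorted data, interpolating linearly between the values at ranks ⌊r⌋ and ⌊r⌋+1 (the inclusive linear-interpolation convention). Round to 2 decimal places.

Sorted: 55, 63, 70, 73, 77, 78, 80, 81, 86, 88, 89, 93, 94, 95.
n = 14.
P10: r = 2.3; ranks 2–3 are 63, 70; interpolating gives 65.1.
P90: r = 12.7; ranks 12–13 are 93, 94; interpolating gives 93.7.
Difference: 93.7 − 65.1 = 28.6.

28.60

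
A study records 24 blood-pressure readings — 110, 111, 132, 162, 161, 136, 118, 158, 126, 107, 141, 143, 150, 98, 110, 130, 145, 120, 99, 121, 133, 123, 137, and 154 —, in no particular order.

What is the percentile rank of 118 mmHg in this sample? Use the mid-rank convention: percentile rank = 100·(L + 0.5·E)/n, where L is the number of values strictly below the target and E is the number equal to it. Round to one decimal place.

Sorted: 98, 99, 107, 110, 110, 111, 118, 120, 121, 123, 126, 130, 132, 133, 136, 137, 141, 143, 145, 150, 154, 158, 161, 162.
Count below 118: L = 6; count equal: E = 1; n = 24.
Percentile rank = 100·(6 + 0.5·1)/24 = 100·6.5/24 = 27.08.

27.1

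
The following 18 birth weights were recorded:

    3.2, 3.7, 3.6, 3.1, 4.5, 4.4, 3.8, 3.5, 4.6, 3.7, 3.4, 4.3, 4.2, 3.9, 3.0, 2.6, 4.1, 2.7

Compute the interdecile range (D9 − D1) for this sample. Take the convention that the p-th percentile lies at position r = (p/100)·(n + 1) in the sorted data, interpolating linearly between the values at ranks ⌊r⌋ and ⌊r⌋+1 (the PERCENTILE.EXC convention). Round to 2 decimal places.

Sorted: 2.6, 2.7, 3.0, 3.1, 3.2, 3.4, 3.5, 3.6, 3.7, 3.7, 3.8, 3.9, 4.1, 4.2, 4.3, 4.4, 4.5, 4.6.
n = 18.
P10: r = 1.9; ranks 1–2 are 2.6, 2.7; interpolating gives 2.69.
P90: r = 17.1; ranks 17–18 are 4.5, 4.6; interpolating gives 4.51.
Difference: 4.51 − 2.69 = 1.82.

1.82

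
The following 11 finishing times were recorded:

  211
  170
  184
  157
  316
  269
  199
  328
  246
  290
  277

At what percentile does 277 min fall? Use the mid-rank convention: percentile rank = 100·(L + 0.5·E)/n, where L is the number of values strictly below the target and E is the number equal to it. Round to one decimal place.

Sorted: 157, 170, 184, 199, 211, 246, 269, 277, 290, 316, 328.
Count below 277: L = 7; count equal: E = 1; n = 11.
Percentile rank = 100·(7 + 0.5·1)/11 = 100·7.5/11 = 68.18.

68.2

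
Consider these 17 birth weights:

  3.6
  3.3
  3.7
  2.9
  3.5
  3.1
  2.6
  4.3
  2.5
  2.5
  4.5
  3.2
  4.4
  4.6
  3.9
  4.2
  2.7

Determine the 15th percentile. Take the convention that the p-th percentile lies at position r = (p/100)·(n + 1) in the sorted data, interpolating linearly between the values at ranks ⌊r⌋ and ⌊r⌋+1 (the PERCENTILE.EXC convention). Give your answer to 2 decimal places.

Sorted: 2.5, 2.5, 2.6, 2.7, 2.9, 3.1, 3.2, 3.3, 3.5, 3.6, 3.7, 3.9, 4.2, 4.3, 4.4, 4.5, 4.6.
n = 17.
r = (15/100)·(17 + 1) = 2.7.
Rank 2 is 2.5 and rank 3 is 2.6.
Interpolate: 2.5 + 0.7·(2.6 − 2.5) = 2.5 + 0.7·0.1 = 2.57.

2.57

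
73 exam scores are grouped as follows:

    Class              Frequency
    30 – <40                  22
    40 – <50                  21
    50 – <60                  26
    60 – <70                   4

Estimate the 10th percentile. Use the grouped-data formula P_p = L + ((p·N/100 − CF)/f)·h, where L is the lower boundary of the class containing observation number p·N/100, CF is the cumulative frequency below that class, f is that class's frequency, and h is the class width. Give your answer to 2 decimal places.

N = 73; target position k = 10/100 · 73 = 7.3.
Cumulative frequencies: 22, 43, 69, 73.
Observation 7.3 falls in the class 30 – <40.
L = 30, CF = 0, f = 22, h = 10.
P10 = 30 + ((7.3 − 0)/22)·10 = 30 + 3.31818 = 33.3182.

33.32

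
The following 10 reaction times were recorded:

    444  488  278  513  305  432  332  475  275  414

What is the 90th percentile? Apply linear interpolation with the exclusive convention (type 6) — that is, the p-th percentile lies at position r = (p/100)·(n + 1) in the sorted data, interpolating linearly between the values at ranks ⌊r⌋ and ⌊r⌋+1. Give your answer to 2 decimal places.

510.50

Sorted: 275, 278, 305, 332, 414, 432, 444, 475, 488, 513.
n = 10.
r = (90/100)·(10 + 1) = 9.9.
Rank 9 is 488 and rank 10 is 513.
Interpolate: 488 + 0.9·(513 − 488) = 488 + 0.9·25 = 510.5.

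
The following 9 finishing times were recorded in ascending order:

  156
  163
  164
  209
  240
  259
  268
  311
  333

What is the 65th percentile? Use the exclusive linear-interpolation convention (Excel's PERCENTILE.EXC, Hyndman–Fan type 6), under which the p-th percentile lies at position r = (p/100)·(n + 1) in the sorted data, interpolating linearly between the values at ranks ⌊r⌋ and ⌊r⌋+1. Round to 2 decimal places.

263.50

n = 9.
r = (65/100)·(9 + 1) = 6.5.
Rank 6 is 259 and rank 7 is 268.
Interpolate: 259 + 0.5·(268 − 259) = 259 + 0.5·9 = 263.5.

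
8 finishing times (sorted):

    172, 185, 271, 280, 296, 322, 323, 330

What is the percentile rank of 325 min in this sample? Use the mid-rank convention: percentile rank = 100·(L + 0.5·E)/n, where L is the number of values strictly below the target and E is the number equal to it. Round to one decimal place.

87.5

Count below 325: L = 7; count equal: E = 0; n = 8.
Percentile rank = 100·(7 + 0.5·0)/8 = 100·7/8 = 87.5.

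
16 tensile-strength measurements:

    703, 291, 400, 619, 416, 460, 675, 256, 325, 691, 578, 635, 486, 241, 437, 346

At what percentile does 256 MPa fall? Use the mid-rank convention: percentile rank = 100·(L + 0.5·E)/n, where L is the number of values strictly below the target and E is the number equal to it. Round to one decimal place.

Sorted: 241, 256, 291, 325, 346, 400, 416, 437, 460, 486, 578, 619, 635, 675, 691, 703.
Count below 256: L = 1; count equal: E = 1; n = 16.
Percentile rank = 100·(1 + 0.5·1)/16 = 100·1.5/16 = 9.375.

9.4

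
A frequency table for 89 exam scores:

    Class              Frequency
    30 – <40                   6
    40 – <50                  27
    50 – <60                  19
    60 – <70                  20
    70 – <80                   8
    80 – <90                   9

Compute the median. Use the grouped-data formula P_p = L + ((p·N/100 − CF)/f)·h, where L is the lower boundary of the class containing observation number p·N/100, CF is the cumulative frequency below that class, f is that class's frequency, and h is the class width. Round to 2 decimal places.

56.05

N = 89; target position k = 50/100 · 89 = 44.5.
Cumulative frequencies: 6, 33, 52, 72, 80, 89.
Observation 44.5 falls in the class 50 – <60.
L = 50, CF = 33, f = 19, h = 10.
P50 = 50 + ((44.5 − 33)/19)·10 = 50 + 6.05263 = 56.0526.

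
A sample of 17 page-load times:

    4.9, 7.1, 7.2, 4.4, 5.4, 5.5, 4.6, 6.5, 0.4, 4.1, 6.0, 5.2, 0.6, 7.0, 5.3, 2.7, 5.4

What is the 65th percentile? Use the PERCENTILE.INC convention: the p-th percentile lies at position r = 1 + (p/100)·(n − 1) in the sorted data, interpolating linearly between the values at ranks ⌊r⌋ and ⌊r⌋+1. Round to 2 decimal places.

5.44

Sorted: 0.4, 0.6, 2.7, 4.1, 4.4, 4.6, 4.9, 5.2, 5.3, 5.4, 5.4, 5.5, 6.0, 6.5, 7.0, 7.1, 7.2.
n = 17.
r = 1 + (65/100)·(17 − 1) = 1 + 10.4 = 11.4.
Rank 11 is 5.4 and rank 12 is 5.5.
Interpolate: 5.4 + 0.4·(5.5 − 5.4) = 5.4 + 0.4·0.1 = 5.44.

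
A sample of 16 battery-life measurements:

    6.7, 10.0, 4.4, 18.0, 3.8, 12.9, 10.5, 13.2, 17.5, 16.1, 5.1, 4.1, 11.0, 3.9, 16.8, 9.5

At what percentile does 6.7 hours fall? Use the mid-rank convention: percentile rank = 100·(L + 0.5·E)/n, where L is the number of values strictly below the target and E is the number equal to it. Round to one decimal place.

Sorted: 3.8, 3.9, 4.1, 4.4, 5.1, 6.7, 9.5, 10.0, 10.5, 11.0, 12.9, 13.2, 16.1, 16.8, 17.5, 18.0.
Count below 6.7: L = 5; count equal: E = 1; n = 16.
Percentile rank = 100·(5 + 0.5·1)/16 = 100·5.5/16 = 34.38.

34.4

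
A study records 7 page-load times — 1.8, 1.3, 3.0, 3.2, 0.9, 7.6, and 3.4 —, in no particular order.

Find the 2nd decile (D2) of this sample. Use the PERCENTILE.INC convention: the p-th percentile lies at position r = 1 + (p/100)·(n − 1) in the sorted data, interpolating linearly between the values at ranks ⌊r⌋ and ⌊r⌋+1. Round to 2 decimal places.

1.40

Sorted: 0.9, 1.3, 1.8, 3.0, 3.2, 3.4, 7.6.
n = 7.
r = 1 + (20/100)·(7 − 1) = 1 + 1.2 = 2.2.
Rank 2 is 1.3 and rank 3 is 1.8.
Interpolate: 1.3 + 0.2·(1.8 − 1.3) = 1.3 + 0.2·0.5 = 1.4.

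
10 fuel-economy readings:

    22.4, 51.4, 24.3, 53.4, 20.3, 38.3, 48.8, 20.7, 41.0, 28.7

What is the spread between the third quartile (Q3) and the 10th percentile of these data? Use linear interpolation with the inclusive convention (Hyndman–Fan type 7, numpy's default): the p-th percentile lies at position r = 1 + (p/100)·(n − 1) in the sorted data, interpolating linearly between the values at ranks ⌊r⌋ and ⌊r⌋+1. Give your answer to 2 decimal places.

26.19

Sorted: 20.3, 20.7, 22.4, 24.3, 28.7, 38.3, 41.0, 48.8, 51.4, 53.4.
n = 10.
P10: r = 1.9; ranks 1–2 are 20.3, 20.7; interpolating gives 20.66.
P75: r = 7.75; ranks 7–8 are 41.0, 48.8; interpolating gives 46.85.
Difference: 46.85 − 20.66 = 26.19.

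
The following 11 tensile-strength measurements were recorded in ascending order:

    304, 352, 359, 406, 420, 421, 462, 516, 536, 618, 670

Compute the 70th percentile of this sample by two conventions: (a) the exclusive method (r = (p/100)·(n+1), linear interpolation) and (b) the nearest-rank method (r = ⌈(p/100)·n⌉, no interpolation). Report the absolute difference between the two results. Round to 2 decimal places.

n = 11.
(a) r = 8.4; between ranks 8 (516) and 9 (536): 524.
(b) the nearest-rank method: rank 8 → 516.
|524 − 516| = 8.

8.00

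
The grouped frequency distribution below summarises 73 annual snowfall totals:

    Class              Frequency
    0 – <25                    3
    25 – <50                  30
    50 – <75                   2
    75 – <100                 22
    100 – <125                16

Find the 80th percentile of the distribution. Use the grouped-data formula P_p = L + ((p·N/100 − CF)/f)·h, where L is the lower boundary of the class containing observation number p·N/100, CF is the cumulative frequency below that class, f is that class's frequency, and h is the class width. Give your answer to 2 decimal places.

N = 73; target position k = 80/100 · 73 = 58.4.
Cumulative frequencies: 3, 33, 35, 57, 73.
Observation 58.4 falls in the class 100 – <125.
L = 100, CF = 57, f = 16, h = 25.
P80 = 100 + ((58.4 − 57)/16)·25 = 100 + 2.1875 = 102.188.

102.19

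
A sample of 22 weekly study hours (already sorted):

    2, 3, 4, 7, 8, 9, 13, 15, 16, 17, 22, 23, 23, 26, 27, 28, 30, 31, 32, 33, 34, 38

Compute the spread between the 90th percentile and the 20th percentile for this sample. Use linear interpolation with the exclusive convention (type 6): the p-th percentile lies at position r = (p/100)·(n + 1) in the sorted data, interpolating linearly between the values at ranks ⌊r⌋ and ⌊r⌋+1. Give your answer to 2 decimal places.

26.10

n = 22.
P20: r = 4.6; ranks 4–5 are 7, 8; interpolating gives 7.6.
P90: r = 20.7; ranks 20–21 are 33, 34; interpolating gives 33.7.
Difference: 33.7 − 7.6 = 26.1.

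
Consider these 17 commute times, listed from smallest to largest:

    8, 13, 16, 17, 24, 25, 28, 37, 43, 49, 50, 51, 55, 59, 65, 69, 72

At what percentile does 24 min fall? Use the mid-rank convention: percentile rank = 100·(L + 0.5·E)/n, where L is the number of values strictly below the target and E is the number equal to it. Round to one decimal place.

26.5

Count below 24: L = 4; count equal: E = 1; n = 17.
Percentile rank = 100·(4 + 0.5·1)/17 = 100·4.5/17 = 26.47.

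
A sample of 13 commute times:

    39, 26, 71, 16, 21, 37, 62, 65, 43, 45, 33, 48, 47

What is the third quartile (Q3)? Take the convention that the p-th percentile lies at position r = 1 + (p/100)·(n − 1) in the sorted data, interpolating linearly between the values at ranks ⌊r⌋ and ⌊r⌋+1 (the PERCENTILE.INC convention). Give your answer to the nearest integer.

48

Sorted: 16, 21, 26, 33, 37, 39, 43, 45, 47, 48, 62, 65, 71.
n = 13.
r = 1 + (75/100)·(13 − 1) = 1 + 9 = 10.
r is an integer, so P75 is the value at rank 10: 48.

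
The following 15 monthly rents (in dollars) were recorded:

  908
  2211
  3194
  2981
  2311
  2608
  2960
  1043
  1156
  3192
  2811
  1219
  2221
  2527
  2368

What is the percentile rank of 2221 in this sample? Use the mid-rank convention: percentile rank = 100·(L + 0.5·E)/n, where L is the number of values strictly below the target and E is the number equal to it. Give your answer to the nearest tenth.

Sorted: 908, 1043, 1156, 1219, 2211, 2221, 2311, 2368, 2527, 2608, 2811, 2960, 2981, 3192, 3194.
Count below 2221: L = 5; count equal: E = 1; n = 15.
Percentile rank = 100·(5 + 0.5·1)/15 = 100·5.5/15 = 36.67.

36.7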